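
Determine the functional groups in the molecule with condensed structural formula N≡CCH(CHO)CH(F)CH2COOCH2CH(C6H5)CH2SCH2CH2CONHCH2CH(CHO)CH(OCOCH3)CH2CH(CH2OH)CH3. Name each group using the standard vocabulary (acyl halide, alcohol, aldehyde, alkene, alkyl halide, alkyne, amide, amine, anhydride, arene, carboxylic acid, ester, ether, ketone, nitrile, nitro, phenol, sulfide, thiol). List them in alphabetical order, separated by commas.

alcohol, aldehyde, alkyl halide, amide, arene, ester, nitrile, sulfide

N≡C–: carbon triple-bonded to nitrogen → nitrile.
pendant –CHO: carbonyl C bonded to C and H → aldehyde.
halogen on an sp³ carbon → alkyl halide.
–C(=O)–O–C with C on the carbonyl side → ester.
pendant –C6H5: benzene ring → arene.
C–S–C linkage → sulfide (thioether).
–C(=O)–N– linkage → amide (the N is not an amine).
pendant –CHO: carbonyl C bonded to C and H → aldehyde.
pendant –OC(=O)CH3: an acyloxy group → ester.
pendant –CH2OH on an sp³ backbone C → alcohol.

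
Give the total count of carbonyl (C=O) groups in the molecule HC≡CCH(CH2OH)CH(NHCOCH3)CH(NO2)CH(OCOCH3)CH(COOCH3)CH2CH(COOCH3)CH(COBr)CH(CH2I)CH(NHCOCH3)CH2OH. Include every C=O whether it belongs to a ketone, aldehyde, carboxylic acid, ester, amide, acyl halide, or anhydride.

6

CH(NHCOCH3): amide, 1 C=O (running total 1).
CH(OCOCH3): ester, 1 C=O (running total 2).
CH(COOCH3): ester, 1 C=O (running total 3).
CH(COOCH3): ester, 1 C=O (running total 4).
CH(COBr): acyl halide, 1 C=O (running total 5).
CH(NHCOCH3): amide, 1 C=O (running total 6).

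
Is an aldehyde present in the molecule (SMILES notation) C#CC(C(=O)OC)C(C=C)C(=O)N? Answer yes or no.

no

Reading the structure from left to right:
  HC≡C: C≡C triple bond → alkyne.
  CH(COOCH3): pendant –COOCH3: carbonyl C bonded to C and –OCH3 → ester.
  CH(CH=CH2): pendant –CH=CH2: C=C double bond → alkene.
  CONH2: –C(=O)NH2: carbonyl C bonded to C and to N → amide (the N is not a separate amine).
The groups actually present are: alkene, alkyne, amide, ester.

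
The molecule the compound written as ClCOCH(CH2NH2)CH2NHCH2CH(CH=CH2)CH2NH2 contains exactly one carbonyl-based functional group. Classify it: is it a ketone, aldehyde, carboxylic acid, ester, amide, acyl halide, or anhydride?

The carbonyl is in the ClCO segment: –C(=O)Cl: carbonyl C bonded to C and to a halogen → acyl halide (not alkyl halide).

acyl halide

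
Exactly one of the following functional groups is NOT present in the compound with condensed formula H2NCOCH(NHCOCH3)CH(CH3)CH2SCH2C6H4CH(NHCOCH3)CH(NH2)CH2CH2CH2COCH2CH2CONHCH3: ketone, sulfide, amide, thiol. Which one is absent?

thiol

ketone: present (CO — –C(=O)– with carbon on both sides → ketone).
sulfide: present (CH2SCH2 — C–S–C linkage → sulfide (thioether)).
amide: present (H2NCO — –C(=O)NH2: carbonyl C bonded to C and to N → amide (the N is not a separate amine)).
thiol: no segment matches this pattern.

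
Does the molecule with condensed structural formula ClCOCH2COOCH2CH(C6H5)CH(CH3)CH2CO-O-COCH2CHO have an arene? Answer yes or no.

Working along the chain:
  ClCO: –C(=O)Cl: carbonyl C bonded to C and to a halogen → acyl halide (not alkyl halide).
  CH2COOCH2: –C(=O)–O–C with C on the carbonyl side → ester.
  CH(C6H5): pendant –C6H5: benzene ring → arene.
  CH2CO-O-COCH2: two acyl groups sharing one oxygen, –C(=O)–O–C(=O)– → anhydride.
  CHO: terminal –CHO: carbonyl C bonded to H and C → aldehyde.
The CH(C6H5) segment supplies the arene: pendant –C6H5: benzene ring → arene.

yes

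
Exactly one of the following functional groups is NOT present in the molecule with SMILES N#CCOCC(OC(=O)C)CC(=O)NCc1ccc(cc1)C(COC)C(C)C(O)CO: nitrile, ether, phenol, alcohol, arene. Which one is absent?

alcohol: present (CH(OH) — –OH on an sp³ carbon → alcohol (secondary)).
ether: present (CH2OCH2 — C–O–C with sp³ carbons on both sides and no adjacent C=O → ether).
arene: present (C6H4 — para-disubstituted benzene ring → arene).
nitrile: present (N≡C — N≡C–: carbon triple-bonded to nitrogen → nitrile).
phenol: absent. In each of CH(OH) and CH2OH, the –OH is on an sp³ carbon, not on an aromatic ring, so it is an alcohol.

phenol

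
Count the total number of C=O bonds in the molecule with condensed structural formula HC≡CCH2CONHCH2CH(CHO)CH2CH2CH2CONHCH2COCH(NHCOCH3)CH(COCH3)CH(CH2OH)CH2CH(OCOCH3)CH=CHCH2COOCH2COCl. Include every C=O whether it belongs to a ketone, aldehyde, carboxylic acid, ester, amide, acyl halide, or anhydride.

9

CH2CONHCH2: amide, 1 C=O (running total 1).
CH(CHO): aldehyde, 1 C=O (running total 2).
CH2CONHCH2: amide, 1 C=O (running total 3).
CO: ketone, 1 C=O (running total 4).
CH(NHCOCH3): amide, 1 C=O (running total 5).
CH(COCH3): ketone, 1 C=O (running total 6).
CH(OCOCH3): ester, 1 C=O (running total 7).
CH2COOCH2: ester, 1 C=O (running total 8).
COCl: acyl halide, 1 C=O (running total 9).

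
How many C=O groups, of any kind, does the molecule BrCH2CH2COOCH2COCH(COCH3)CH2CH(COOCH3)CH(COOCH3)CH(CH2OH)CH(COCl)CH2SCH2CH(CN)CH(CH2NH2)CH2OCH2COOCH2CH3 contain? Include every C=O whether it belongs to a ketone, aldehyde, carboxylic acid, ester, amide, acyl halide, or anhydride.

7

CH2COOCH2: ester, 1 C=O (running total 1).
CO: ketone, 1 C=O (running total 2).
CH(COCH3): ketone, 1 C=O (running total 3).
CH(COOCH3): ester, 1 C=O (running total 4).
CH(COOCH3): ester, 1 C=O (running total 5).
CH(COCl): acyl halide, 1 C=O (running total 6).
COOCH2CH3: ester, 1 C=O (running total 7).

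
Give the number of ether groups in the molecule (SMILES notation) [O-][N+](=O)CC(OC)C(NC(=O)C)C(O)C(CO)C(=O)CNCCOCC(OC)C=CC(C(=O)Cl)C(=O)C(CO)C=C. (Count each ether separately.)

3

Working along the chain:
  O2NCH2: –NO2 on carbon → nitro group.
  CH(OCH3): pendant –OCH3: C–O–C with sp³ C, no adjacent C=O → ether.
  CH(NHCOCH3): pendant –NHC(=O)CH3: N bonded to a carbonyl → amide (not amine).
  CH(OH): –OH on an sp³ carbon → alcohol (secondary).
  CH(CH2OH): pendant –CH2OH on an sp³ backbone C → alcohol.
  CO: –C(=O)– with carbon on both sides → ketone.
  CH2NHCH2: C–N–C with sp³ carbons and no adjacent C=O → amine (secondary).
  CH2OCH2: C–O–C with sp³ carbons on both sides and no adjacent C=O → ether.
  CH(OCH3): pendant –OCH3: C–O–C with sp³ C, no adjacent C=O → ether.
  CH=CH: C=C double bond → alkene.
  CH(COCl): pendant –C(=O)X: carbonyl C bonded to C and halogen → acyl halide.
  CO: –C(=O)– with carbon on both sides → ketone.
  CH(CH2OH): pendant –CH2OH on an sp³ backbone C → alcohol.
  CH=CH2: C=C double bond → alkene.
Ether appears at: CH(OCH3), CH2OCH2, CH(OCH3) → 3.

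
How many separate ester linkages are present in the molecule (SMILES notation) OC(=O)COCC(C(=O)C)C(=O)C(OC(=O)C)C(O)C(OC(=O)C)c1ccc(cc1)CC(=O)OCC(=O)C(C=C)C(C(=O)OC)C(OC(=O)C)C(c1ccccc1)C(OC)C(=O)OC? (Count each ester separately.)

Taking each segment in turn:
  HOOC: –COOH: carbonyl C bonded to –OH and C → carboxylic acid (the –OH is not a separate alcohol).
  CH2OCH2: C–O–C with sp³ carbons on both sides and no adjacent C=O → ether.
  CH(COCH3): pendant –COCH3: carbonyl C bonded to two carbons → ketone.
  CO: –C(=O)– with carbon on both sides → ketone.
  CH(OCOCH3): pendant –OC(=O)CH3: an acyloxy group → ester.
  CH(OH): –OH on an sp³ carbon → alcohol (secondary).
  CH(OCOCH3): pendant –OC(=O)CH3: an acyloxy group → ester.
  C6H4: para-disubstituted benzene ring → arene.
  CH2COOCH2: –C(=O)–O–C with C on the carbonyl side → ester.
  CO: –C(=O)– with carbon on both sides → ketone.
  CH(CH=CH2): pendant –CH=CH2: C=C double bond → alkene.
  CH(COOCH3): pendant –COOCH3: carbonyl C bonded to C and –OCH3 → ester.
  CH(OCOCH3): pendant –OC(=O)CH3: an acyloxy group → ester.
  CH(C6H5): pendant –C6H5: benzene ring → arene.
  CH(OCH3): pendant –OCH3: C–O–C with sp³ C, no adjacent C=O → ether.
  COOCH3: –C(=O)OCH3: carbonyl C bonded to C and to –OCH3 → ester (not ketone + ether).
Ester appears at: CH(OCOCH3), CH(OCOCH3), CH2COOCH2, CH(COOCH3), CH(OCOCH3), COOCH3 → 6.

6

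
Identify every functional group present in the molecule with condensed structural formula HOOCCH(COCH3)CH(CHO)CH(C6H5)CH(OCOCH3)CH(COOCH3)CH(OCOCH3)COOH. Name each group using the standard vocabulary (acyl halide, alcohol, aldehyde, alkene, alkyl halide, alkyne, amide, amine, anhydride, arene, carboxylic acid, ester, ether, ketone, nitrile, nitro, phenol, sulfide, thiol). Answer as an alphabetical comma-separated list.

aldehyde, arene, carboxylic acid, ester, ketone

Reading the structure from left to right:
  HOOC: –COOH: carbonyl C bonded to –OH and C → carboxylic acid (the –OH is not a separate alcohol).
  CH(COCH3): pendant –COCH3: carbonyl C bonded to two carbons → ketone.
  CH(CHO): pendant –CHO: carbonyl C bonded to C and H → aldehyde.
  CH(C6H5): pendant –C6H5: benzene ring → arene.
  CH(OCOCH3): pendant –OC(=O)CH3: an acyloxy group → ester.
  CH(COOCH3): pendant –COOCH3: carbonyl C bonded to C and –OCH3 → ester.
  CH(OCOCH3): pendant –OC(=O)CH3: an acyloxy group → ester.
  COOH: –COOH: carbonyl C bonded to –OH and C → carboxylic acid (the –OH is not a separate alcohol).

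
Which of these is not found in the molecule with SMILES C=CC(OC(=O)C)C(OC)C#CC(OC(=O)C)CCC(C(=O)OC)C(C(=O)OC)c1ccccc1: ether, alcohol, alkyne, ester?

ether: present (CH(OCH3) — pendant –OCH3: C–O–C with sp³ C, no adjacent C=O → ether).
alkyne: present (C≡C — C≡C triple bond → alkyne).
ester: present (CH(OCOCH3) — pendant –OC(=O)CH3: an acyloxy group → ester).
alcohol: no segment matches this pattern.

alcohol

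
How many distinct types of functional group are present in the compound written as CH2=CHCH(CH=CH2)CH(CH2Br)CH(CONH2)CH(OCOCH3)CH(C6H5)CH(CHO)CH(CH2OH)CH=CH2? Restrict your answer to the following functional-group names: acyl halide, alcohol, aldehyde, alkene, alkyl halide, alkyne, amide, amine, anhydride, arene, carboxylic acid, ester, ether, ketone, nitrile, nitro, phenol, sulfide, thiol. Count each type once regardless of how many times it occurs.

7

Working along the chain:
  CH2=CH: C=C double bond → alkene.
  CH(CH=CH2): pendant –CH=CH2: C=C double bond → alkene.
  CH(CH2Br): pendant –CH2X: halogen on sp³ carbon → alkyl halide.
  CH(CONH2): pendant –CONH2: carbonyl C bonded to C and N → amide.
  CH(OCOCH3): pendant –OC(=O)CH3: an acyloxy group → ester.
  CH(C6H5): pendant –C6H5: benzene ring → arene.
  CH(CHO): pendant –CHO: carbonyl C bonded to C and H → aldehyde.
  CH(CH2OH): pendant –CH2OH on an sp³ backbone C → alcohol.
  CH=CH2: C=C double bond → alkene.
Distinct types present: alcohol, aldehyde, alkene, alkyl halide, amide, arene, ester.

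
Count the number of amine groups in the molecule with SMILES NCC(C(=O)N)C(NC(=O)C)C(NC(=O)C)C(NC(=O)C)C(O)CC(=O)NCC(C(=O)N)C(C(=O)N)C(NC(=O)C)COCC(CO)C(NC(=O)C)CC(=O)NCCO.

1

Reading the structure from left to right:
  H2NCH2: –NH2 on an sp³ carbon with no adjacent C=O → amine.
  CH(CONH2): pendant –CONH2: carbonyl C bonded to C and N → amide.
  CH(NHCOCH3): pendant –NHC(=O)CH3: N bonded to a carbonyl → amide (not amine).
  CH(NHCOCH3): pendant –NHC(=O)CH3: N bonded to a carbonyl → amide (not amine).
  CH(NHCOCH3): pendant –NHC(=O)CH3: N bonded to a carbonyl → amide (not amine).
  CH(OH): –OH on an sp³ carbon → alcohol (secondary).
  CH2CONHCH2: –C(=O)–N– linkage → amide (the N is not an amine).
  CH(CONH2): pendant –CONH2: carbonyl C bonded to C and N → amide.
  CH(CONH2): pendant –CONH2: carbonyl C bonded to C and N → amide.
  CH(NHCOCH3): pendant –NHC(=O)CH3: N bonded to a carbonyl → amide (not amine).
  CH2OCH2: C–O–C with sp³ carbons on both sides and no adjacent C=O → ether.
  CH(CH2OH): pendant –CH2OH on an sp³ backbone C → alcohol.
  CH(NHCOCH3): pendant –NHC(=O)CH3: N bonded to a carbonyl → amide (not amine).
  CH2CONHCH2: –C(=O)–N– linkage → amide (the N is not an amine).
  CH2OH: –OH on an sp³ carbon → alcohol.
Amine appears at: H2NCH2 → 1.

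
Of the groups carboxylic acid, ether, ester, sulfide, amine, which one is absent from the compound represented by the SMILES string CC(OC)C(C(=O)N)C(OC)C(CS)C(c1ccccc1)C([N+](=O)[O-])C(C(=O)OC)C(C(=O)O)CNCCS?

carboxylic acid: present (CH(COOH) — pendant –COOH: carbonyl C bonded to C and –OH → carboxylic acid).
amine: present (CH2NHCH2 — C–N–C with sp³ carbons and no adjacent C=O → amine (secondary)).
ester: present (CH(COOCH3) — pendant –COOCH3: carbonyl C bonded to C and –OCH3 → ester).
ether: present (CH(OCH3) — pendant –OCH3: C–O–C with sp³ C, no adjacent C=O → ether).
sulfide: no segment matches this pattern.

sulfide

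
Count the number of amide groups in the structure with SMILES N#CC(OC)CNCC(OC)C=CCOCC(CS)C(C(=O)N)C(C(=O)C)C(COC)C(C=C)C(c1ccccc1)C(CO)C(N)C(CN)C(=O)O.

N≡C–: carbon triple-bonded to nitrogen → nitrile.
pendant –OCH3: C–O–C with sp³ C, no adjacent C=O → ether.
C–N–C with sp³ carbons and no adjacent C=O → amine (secondary).
pendant –OCH3: C–O–C with sp³ C, no adjacent C=O → ether.
C=C double bond → alkene.
C–O–C with sp³ carbons on both sides and no adjacent C=O → ether.
pendant –CH2SH → thiol.
pendant –CONH2: carbonyl C bonded to C and N → amide.
pendant –COCH3: carbonyl C bonded to two carbons → ketone.
pendant –CH2OCH3: C–O–C linkage → ether.
pendant –CH=CH2: C=C double bond → alkene.
pendant –C6H5: benzene ring → arene.
pendant –CH2OH on an sp³ backbone C → alcohol.
–NH2 on an sp³ carbon with no adjacent C=O → amine.
pendant –CH2NH2: N on sp³ C, no adjacent C=O → amine.
–COOH: carbonyl C bonded to –OH and C → carboxylic acid (the –OH is not a separate alcohol).
Amide appears at: CH(CONH2) → 1.

1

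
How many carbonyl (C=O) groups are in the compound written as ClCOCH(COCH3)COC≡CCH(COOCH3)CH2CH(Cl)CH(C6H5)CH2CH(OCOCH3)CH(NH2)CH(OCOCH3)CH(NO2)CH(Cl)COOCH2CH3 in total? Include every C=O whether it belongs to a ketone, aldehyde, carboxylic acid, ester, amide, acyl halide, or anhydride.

7

ClCO: acyl halide, 1 C=O (running total 1).
CH(COCH3): ketone, 1 C=O (running total 2).
CO: ketone, 1 C=O (running total 3).
CH(COOCH3): ester, 1 C=O (running total 4).
CH(OCOCH3): ester, 1 C=O (running total 5).
CH(OCOCH3): ester, 1 C=O (running total 6).
COOCH2CH3: ester, 1 C=O (running total 7).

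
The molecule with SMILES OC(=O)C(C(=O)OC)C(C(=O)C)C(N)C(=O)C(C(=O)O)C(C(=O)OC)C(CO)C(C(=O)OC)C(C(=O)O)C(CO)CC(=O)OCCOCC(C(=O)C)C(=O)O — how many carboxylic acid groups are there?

4

Reading the structure from left to right:
  HOOC: –COOH: carbonyl C bonded to –OH and C → carboxylic acid (the –OH is not a separate alcohol).
  CH(COOCH3): pendant –COOCH3: carbonyl C bonded to C and –OCH3 → ester.
  CH(COCH3): pendant –COCH3: carbonyl C bonded to two carbons → ketone.
  CH(NH2): –NH2 on an sp³ carbon with no adjacent C=O → amine.
  CO: –C(=O)– with carbon on both sides → ketone.
  CH(COOH): pendant –COOH: carbonyl C bonded to C and –OH → carboxylic acid.
  CH(COOCH3): pendant –COOCH3: carbonyl C bonded to C and –OCH3 → ester.
  CH(CH2OH): pendant –CH2OH on an sp³ backbone C → alcohol.
  CH(COOCH3): pendant –COOCH3: carbonyl C bonded to C and –OCH3 → ester.
  CH(COOH): pendant –COOH: carbonyl C bonded to C and –OH → carboxylic acid.
  CH(CH2OH): pendant –CH2OH on an sp³ backbone C → alcohol.
  CH2COOCH2: –C(=O)–O–C with C on the carbonyl side → ester.
  CH2OCH2: C–O–C with sp³ carbons on both sides and no adjacent C=O → ether.
  CH(COCH3): pendant –COCH3: carbonyl C bonded to two carbons → ketone.
  COOH: –COOH: carbonyl C bonded to –OH and C → carboxylic acid (the –OH is not a separate alcohol).
Carboxylic acid appears at: HOOC, CH(COOH), CH(COOH), COOH → 4.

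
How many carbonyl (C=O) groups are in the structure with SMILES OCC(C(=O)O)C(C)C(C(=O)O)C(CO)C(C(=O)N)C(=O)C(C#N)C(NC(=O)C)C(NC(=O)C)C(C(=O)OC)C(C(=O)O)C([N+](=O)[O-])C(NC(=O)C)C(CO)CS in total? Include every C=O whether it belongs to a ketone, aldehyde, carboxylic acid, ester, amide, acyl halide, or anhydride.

9

CH(COOH): carboxylic acid, 1 C=O (running total 1).
CH(COOH): carboxylic acid, 1 C=O (running total 2).
CH(CONH2): amide, 1 C=O (running total 3).
CO: ketone, 1 C=O (running total 4).
CH(NHCOCH3): amide, 1 C=O (running total 5).
CH(NHCOCH3): amide, 1 C=O (running total 6).
CH(COOCH3): ester, 1 C=O (running total 7).
CH(COOH): carboxylic acid, 1 C=O (running total 8).
CH(NHCOCH3): amide, 1 C=O (running total 9).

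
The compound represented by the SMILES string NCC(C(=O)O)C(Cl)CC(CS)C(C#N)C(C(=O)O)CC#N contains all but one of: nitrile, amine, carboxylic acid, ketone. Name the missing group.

ketone

amine: present (H2NCH2 — –NH2 on an sp³ carbon with no adjacent C=O → amine).
nitrile: present (CH(CN) — pendant –C≡N: nitrile).
carboxylic acid: present (CH(COOH) — pendant –COOH: carbonyl C bonded to C and –OH → carboxylic acid).
ketone: absent. In CH(COOH), the C=O bears an –OH, making it a carboxylic acid rather than a ketone.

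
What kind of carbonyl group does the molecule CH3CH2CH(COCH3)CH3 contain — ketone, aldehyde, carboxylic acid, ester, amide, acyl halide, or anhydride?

ketone

The carbonyl is in the CH(COCH3) segment: pendant –COCH3: carbonyl C bonded to two carbons → ketone.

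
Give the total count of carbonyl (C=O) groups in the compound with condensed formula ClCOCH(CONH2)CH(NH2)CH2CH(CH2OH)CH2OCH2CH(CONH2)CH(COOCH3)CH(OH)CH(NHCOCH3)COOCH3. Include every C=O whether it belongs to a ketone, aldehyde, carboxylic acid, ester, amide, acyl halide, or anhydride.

ClCO: acyl halide, 1 C=O (running total 1).
CH(CONH2): amide, 1 C=O (running total 2).
CH(CONH2): amide, 1 C=O (running total 3).
CH(COOCH3): ester, 1 C=O (running total 4).
CH(NHCOCH3): amide, 1 C=O (running total 5).
COOCH3: ester, 1 C=O (running total 6).

6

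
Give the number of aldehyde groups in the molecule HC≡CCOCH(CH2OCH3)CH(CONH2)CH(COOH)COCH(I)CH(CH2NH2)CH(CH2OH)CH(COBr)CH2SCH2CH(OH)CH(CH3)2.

Taking each segment in turn:
  HC≡C: C≡C triple bond → alkyne.
  CO: –C(=O)– with carbon on both sides → ketone.
  CH(CH2OCH3): pendant –CH2OCH3: C–O–C linkage → ether.
  CH(CONH2): pendant –CONH2: carbonyl C bonded to C and N → amide.
  CH(COOH): pendant –COOH: carbonyl C bonded to C and –OH → carboxylic acid.
  CO: –C(=O)– with carbon on both sides → ketone.
  CH(I): halogen on an sp³ carbon → alkyl halide.
  CH(CH2NH2): pendant –CH2NH2: N on sp³ C, no adjacent C=O → amine.
  CH(CH2OH): pendant –CH2OH on an sp³ backbone C → alcohol.
  CH(COBr): pendant –C(=O)X: carbonyl C bonded to C and halogen → acyl halide.
  CH2SCH2: C–S–C linkage → sulfide (thioether).
  CH(OH): –OH on an sp³ carbon → alcohol (secondary).
No segment is a aldehyde: CO is ketone, not aldehyde; CH(COOH) is carboxylic acid, not aldehyde; CO is ketone, not aldehyde. → 0.

0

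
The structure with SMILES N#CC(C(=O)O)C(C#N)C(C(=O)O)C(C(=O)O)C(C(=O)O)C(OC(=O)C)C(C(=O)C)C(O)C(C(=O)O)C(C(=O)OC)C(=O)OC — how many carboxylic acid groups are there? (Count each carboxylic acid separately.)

5

Reading the structure from left to right:
  N≡C: N≡C–: carbon triple-bonded to nitrogen → nitrile.
  CH(COOH): pendant –COOH: carbonyl C bonded to C and –OH → carboxylic acid.
  CH(CN): pendant –C≡N: nitrile.
  CH(COOH): pendant –COOH: carbonyl C bonded to C and –OH → carboxylic acid.
  CH(COOH): pendant –COOH: carbonyl C bonded to C and –OH → carboxylic acid.
  CH(COOH): pendant –COOH: carbonyl C bonded to C and –OH → carboxylic acid.
  CH(OCOCH3): pendant –OC(=O)CH3: an acyloxy group → ester.
  CH(COCH3): pendant –COCH3: carbonyl C bonded to two carbons → ketone.
  CH(OH): –OH on an sp³ carbon → alcohol (secondary).
  CH(COOH): pendant –COOH: carbonyl C bonded to C and –OH → carboxylic acid.
  CH(COOCH3): pendant –COOCH3: carbonyl C bonded to C and –OCH3 → ester.
  COOCH3: –C(=O)OCH3: carbonyl C bonded to C and to –OCH3 → ester (not ketone + ether).
Carboxylic acid appears at: CH(COOH), CH(COOH), CH(COOH), CH(COOH), CH(COOH) → 5.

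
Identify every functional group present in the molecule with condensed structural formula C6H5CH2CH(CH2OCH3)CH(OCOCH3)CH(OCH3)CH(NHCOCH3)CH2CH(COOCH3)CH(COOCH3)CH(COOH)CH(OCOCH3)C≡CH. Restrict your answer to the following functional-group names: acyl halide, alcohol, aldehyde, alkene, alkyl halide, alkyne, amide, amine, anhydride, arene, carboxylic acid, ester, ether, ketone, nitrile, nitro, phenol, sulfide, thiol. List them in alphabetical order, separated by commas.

Taking each segment in turn:
  C6H5: C6H5– phenyl ring → arene.
  CH(CH2OCH3): pendant –CH2OCH3: C–O–C linkage → ether.
  CH(OCOCH3): pendant –OC(=O)CH3: an acyloxy group → ester.
  CH(OCH3): pendant –OCH3: C–O–C with sp³ C, no adjacent C=O → ether.
  CH(NHCOCH3): pendant –NHC(=O)CH3: N bonded to a carbonyl → amide (not amine).
  CH(COOCH3): pendant –COOCH3: carbonyl C bonded to C and –OCH3 → ester.
  CH(COOCH3): pendant –COOCH3: carbonyl C bonded to C and –OCH3 → ester.
  CH(COOH): pendant –COOH: carbonyl C bonded to C and –OH → carboxylic acid.
  CH(OCOCH3): pendant –OC(=O)CH3: an acyloxy group → ester.
  C≡CH: C≡C triple bond → alkyne.

alkyne, amide, arene, carboxylic acid, ester, ether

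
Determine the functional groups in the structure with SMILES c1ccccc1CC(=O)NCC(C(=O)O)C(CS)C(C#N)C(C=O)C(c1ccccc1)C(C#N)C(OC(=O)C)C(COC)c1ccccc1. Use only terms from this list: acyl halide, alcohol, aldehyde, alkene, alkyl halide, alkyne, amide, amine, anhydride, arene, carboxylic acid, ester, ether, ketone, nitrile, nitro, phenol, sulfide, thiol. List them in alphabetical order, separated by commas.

C6H5– phenyl ring → arene.
–C(=O)–N– linkage → amide (the N is not an amine).
pendant –COOH: carbonyl C bonded to C and –OH → carboxylic acid.
pendant –CH2SH → thiol.
pendant –C≡N: nitrile.
pendant –CHO: carbonyl C bonded to C and H → aldehyde.
pendant –C6H5: benzene ring → arene.
pendant –C≡N: nitrile.
pendant –OC(=O)CH3: an acyloxy group → ester.
pendant –CH2OCH3: C–O–C linkage → ether.
–C6H5 phenyl ring → arene.

aldehyde, amide, arene, carboxylic acid, ester, ether, nitrile, thiol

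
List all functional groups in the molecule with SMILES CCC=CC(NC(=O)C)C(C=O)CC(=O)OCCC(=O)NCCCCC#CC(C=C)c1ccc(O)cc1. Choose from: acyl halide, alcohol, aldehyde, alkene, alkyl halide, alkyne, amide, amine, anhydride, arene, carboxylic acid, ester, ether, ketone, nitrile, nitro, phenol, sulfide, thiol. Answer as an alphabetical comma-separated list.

aldehyde, alkene, alkyne, amide, arene, ester, phenol

C=C double bond → alkene.
pendant –NHC(=O)CH3: N bonded to a carbonyl → amide (not amine).
pendant –CHO: carbonyl C bonded to C and H → aldehyde.
–C(=O)–O–C with C on the carbonyl side → ester.
–C(=O)–N– linkage → amide (the N is not an amine).
C≡C triple bond → alkyne.
pendant –CH=CH2: C=C double bond → alkene.
–OH attached directly to an aromatic ring → phenol (not alcohol); the ring itself is an arene.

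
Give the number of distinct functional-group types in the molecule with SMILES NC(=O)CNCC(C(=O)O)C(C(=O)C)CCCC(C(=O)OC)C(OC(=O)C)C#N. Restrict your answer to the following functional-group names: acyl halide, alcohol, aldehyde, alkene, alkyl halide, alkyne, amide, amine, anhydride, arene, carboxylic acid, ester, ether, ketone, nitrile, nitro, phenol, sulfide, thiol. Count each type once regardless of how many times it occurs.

6

Reading the structure from left to right:
  H2NCO: –C(=O)NH2: carbonyl C bonded to C and to N → amide (the N is not a separate amine).
  CH2NHCH2: C–N–C with sp³ carbons and no adjacent C=O → amine (secondary).
  CH(COOH): pendant –COOH: carbonyl C bonded to C and –OH → carboxylic acid.
  CH(COCH3): pendant –COCH3: carbonyl C bonded to two carbons → ketone.
  CH(COOCH3): pendant –COOCH3: carbonyl C bonded to C and –OCH3 → ester.
  CH(OCOCH3): pendant –OC(=O)CH3: an acyloxy group → ester.
  CN: –C≡N: carbon triple-bonded to nitrogen → nitrile.
Distinct types present: amide, amine, carboxylic acid, ester, ketone, nitrile.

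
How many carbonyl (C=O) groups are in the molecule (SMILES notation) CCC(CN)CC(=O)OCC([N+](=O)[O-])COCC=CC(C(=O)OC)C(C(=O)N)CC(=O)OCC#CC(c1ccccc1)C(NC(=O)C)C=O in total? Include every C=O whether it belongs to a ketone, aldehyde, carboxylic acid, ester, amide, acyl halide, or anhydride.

CH2COOCH2: ester, 1 C=O (running total 1).
CH(COOCH3): ester, 1 C=O (running total 2).
CH(CONH2): amide, 1 C=O (running total 3).
CH2COOCH2: ester, 1 C=O (running total 4).
CH(NHCOCH3): amide, 1 C=O (running total 5).
CHO: aldehyde, 1 C=O (running total 6).

6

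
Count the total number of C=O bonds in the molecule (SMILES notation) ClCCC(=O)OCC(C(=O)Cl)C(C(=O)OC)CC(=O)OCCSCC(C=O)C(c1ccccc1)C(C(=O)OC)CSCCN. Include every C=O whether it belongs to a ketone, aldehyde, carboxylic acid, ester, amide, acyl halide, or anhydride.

CH2COOCH2: ester, 1 C=O (running total 1).
CH(COCl): acyl halide, 1 C=O (running total 2).
CH(COOCH3): ester, 1 C=O (running total 3).
CH2COOCH2: ester, 1 C=O (running total 4).
CH(CHO): aldehyde, 1 C=O (running total 5).
CH(COOCH3): ester, 1 C=O (running total 6).

6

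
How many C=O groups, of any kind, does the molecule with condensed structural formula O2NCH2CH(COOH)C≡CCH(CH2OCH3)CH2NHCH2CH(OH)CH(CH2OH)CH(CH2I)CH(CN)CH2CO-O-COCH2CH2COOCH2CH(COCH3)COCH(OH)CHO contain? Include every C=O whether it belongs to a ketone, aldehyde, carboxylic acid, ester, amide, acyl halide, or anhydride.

CH(COOH): carboxylic acid, 1 C=O (running total 1).
CH2CO-O-COCH2: anhydride, 2 C=O (running total 3).
CH2COOCH2: ester, 1 C=O (running total 4).
CH(COCH3): ketone, 1 C=O (running total 5).
CO: ketone, 1 C=O (running total 6).
CHO: aldehyde, 1 C=O (running total 7).

7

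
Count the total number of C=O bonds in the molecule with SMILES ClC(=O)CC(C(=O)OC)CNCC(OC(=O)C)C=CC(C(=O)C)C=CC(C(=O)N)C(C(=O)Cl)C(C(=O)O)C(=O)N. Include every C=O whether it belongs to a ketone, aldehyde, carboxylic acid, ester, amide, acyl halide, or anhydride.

8

ClCO: acyl halide, 1 C=O (running total 1).
CH(COOCH3): ester, 1 C=O (running total 2).
CH(OCOCH3): ester, 1 C=O (running total 3).
CH(COCH3): ketone, 1 C=O (running total 4).
CH(CONH2): amide, 1 C=O (running total 5).
CH(COCl): acyl halide, 1 C=O (running total 6).
CH(COOH): carboxylic acid, 1 C=O (running total 7).
CONH2: amide, 1 C=O (running total 8).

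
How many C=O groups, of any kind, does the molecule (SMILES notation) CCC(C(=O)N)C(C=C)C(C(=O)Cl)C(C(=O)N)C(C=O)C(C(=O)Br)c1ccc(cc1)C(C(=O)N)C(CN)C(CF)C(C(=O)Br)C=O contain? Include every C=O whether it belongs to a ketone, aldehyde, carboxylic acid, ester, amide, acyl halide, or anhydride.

8

CH(CONH2): amide, 1 C=O (running total 1).
CH(COCl): acyl halide, 1 C=O (running total 2).
CH(CONH2): amide, 1 C=O (running total 3).
CH(CHO): aldehyde, 1 C=O (running total 4).
CH(COBr): acyl halide, 1 C=O (running total 5).
CH(CONH2): amide, 1 C=O (running total 6).
CH(COBr): acyl halide, 1 C=O (running total 7).
CHO: aldehyde, 1 C=O (running total 8).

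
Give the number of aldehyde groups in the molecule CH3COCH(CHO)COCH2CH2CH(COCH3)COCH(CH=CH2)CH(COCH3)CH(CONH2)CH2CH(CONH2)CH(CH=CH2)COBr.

–C(=O)– with carbon on both sides → ketone.
pendant –CHO: carbonyl C bonded to C and H → aldehyde.
–C(=O)– with carbon on both sides → ketone.
pendant –COCH3: carbonyl C bonded to two carbons → ketone.
–C(=O)– with carbon on both sides → ketone.
pendant –CH=CH2: C=C double bond → alkene.
pendant –COCH3: carbonyl C bonded to two carbons → ketone.
pendant –CONH2: carbonyl C bonded to C and N → amide.
pendant –CONH2: carbonyl C bonded to C and N → amide.
pendant –CH=CH2: C=C double bond → alkene.
–C(=O)Br: carbonyl C bonded to C and to a halogen → acyl halide (not alkyl halide).
Aldehyde appears at: CH(CHO) → 1.

1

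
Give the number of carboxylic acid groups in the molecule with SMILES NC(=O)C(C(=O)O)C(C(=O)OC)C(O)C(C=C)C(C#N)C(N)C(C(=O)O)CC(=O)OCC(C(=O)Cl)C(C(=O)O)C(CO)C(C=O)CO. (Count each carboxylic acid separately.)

3

Reading the structure from left to right:
  H2NCO: –C(=O)NH2: carbonyl C bonded to C and to N → amide (the N is not a separate amine).
  CH(COOH): pendant –COOH: carbonyl C bonded to C and –OH → carboxylic acid.
  CH(COOCH3): pendant –COOCH3: carbonyl C bonded to C and –OCH3 → ester.
  CH(OH): –OH on an sp³ carbon → alcohol (secondary).
  CH(CH=CH2): pendant –CH=CH2: C=C double bond → alkene.
  CH(CN): pendant –C≡N: nitrile.
  CH(NH2): –NH2 on an sp³ carbon with no adjacent C=O → amine.
  CH(COOH): pendant –COOH: carbonyl C bonded to C and –OH → carboxylic acid.
  CH2COOCH2: –C(=O)–O–C with C on the carbonyl side → ester.
  CH(COCl): pendant –C(=O)X: carbonyl C bonded to C and halogen → acyl halide.
  CH(COOH): pendant –COOH: carbonyl C bonded to C and –OH → carboxylic acid.
  CH(CH2OH): pendant –CH2OH on an sp³ backbone C → alcohol.
  CH(CHO): pendant –CHO: carbonyl C bonded to C and H → aldehyde.
  CH2OH: –OH on an sp³ carbon → alcohol.
Carboxylic acid appears at: CH(COOH), CH(COOH), CH(COOH) → 3.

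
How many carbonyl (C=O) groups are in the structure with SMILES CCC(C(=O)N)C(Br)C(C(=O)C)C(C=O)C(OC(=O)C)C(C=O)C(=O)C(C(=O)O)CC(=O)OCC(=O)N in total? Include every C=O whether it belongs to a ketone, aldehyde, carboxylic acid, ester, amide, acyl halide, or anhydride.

CH(CONH2): amide, 1 C=O (running total 1).
CH(COCH3): ketone, 1 C=O (running total 2).
CH(CHO): aldehyde, 1 C=O (running total 3).
CH(OCOCH3): ester, 1 C=O (running total 4).
CH(CHO): aldehyde, 1 C=O (running total 5).
CO: ketone, 1 C=O (running total 6).
CH(COOH): carboxylic acid, 1 C=O (running total 7).
CH2COOCH2: ester, 1 C=O (running total 8).
CONH2: amide, 1 C=O (running total 9).

9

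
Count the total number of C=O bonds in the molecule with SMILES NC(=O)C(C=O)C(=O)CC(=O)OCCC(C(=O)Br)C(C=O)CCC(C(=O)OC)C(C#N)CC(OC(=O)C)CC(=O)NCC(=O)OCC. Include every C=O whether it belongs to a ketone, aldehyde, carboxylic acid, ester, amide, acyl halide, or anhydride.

H2NCO: amide, 1 C=O (running total 1).
CH(CHO): aldehyde, 1 C=O (running total 2).
CO: ketone, 1 C=O (running total 3).
CH2COOCH2: ester, 1 C=O (running total 4).
CH(COBr): acyl halide, 1 C=O (running total 5).
CH(CHO): aldehyde, 1 C=O (running total 6).
CH(COOCH3): ester, 1 C=O (running total 7).
CH(OCOCH3): ester, 1 C=O (running total 8).
CH2CONHCH2: amide, 1 C=O (running total 9).
COOCH2CH3: ester, 1 C=O (running total 10).

10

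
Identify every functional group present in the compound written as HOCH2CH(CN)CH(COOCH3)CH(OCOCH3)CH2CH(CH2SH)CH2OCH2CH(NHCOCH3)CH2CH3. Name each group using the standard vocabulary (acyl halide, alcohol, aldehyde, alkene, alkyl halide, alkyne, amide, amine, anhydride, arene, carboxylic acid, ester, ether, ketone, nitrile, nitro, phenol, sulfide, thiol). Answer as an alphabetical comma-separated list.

Taking each segment in turn:
  HOCH2: HO– on an sp³ carbon → alcohol.
  CH(CN): pendant –C≡N: nitrile.
  CH(COOCH3): pendant –COOCH3: carbonyl C bonded to C and –OCH3 → ester.
  CH(OCOCH3): pendant –OC(=O)CH3: an acyloxy group → ester.
  CH(CH2SH): pendant –CH2SH → thiol.
  CH2OCH2: C–O–C with sp³ carbons on both sides and no adjacent C=O → ether.
  CH(NHCOCH3): pendant –NHC(=O)CH3: N bonded to a carbonyl → amide (not amine).

alcohol, amide, ester, ether, nitrile, thiol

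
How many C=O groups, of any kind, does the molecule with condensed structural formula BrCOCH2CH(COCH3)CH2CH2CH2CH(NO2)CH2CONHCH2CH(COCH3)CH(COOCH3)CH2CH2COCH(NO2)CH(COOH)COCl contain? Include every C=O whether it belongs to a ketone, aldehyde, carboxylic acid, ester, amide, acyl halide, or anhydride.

8

BrCO: acyl halide, 1 C=O (running total 1).
CH(COCH3): ketone, 1 C=O (running total 2).
CH2CONHCH2: amide, 1 C=O (running total 3).
CH(COCH3): ketone, 1 C=O (running total 4).
CH(COOCH3): ester, 1 C=O (running total 5).
CO: ketone, 1 C=O (running total 6).
CH(COOH): carboxylic acid, 1 C=O (running total 7).
COCl: acyl halide, 1 C=O (running total 8).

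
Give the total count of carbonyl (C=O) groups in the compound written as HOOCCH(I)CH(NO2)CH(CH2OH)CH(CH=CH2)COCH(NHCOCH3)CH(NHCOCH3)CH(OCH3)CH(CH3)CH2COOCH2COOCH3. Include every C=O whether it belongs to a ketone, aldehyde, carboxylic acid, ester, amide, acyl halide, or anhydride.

6

HOOC: carboxylic acid, 1 C=O (running total 1).
CO: ketone, 1 C=O (running total 2).
CH(NHCOCH3): amide, 1 C=O (running total 3).
CH(NHCOCH3): amide, 1 C=O (running total 4).
CH2COOCH2: ester, 1 C=O (running total 5).
COOCH3: ester, 1 C=O (running total 6).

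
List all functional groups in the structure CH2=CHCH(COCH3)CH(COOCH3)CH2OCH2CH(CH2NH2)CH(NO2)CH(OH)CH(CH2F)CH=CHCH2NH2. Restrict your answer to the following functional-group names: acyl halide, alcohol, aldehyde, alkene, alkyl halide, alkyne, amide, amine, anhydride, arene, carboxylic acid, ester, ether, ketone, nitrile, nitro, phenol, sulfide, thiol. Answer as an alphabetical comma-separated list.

C=C double bond → alkene.
pendant –COCH3: carbonyl C bonded to two carbons → ketone.
pendant –COOCH3: carbonyl C bonded to C and –OCH3 → ester.
C–O–C with sp³ carbons on both sides and no adjacent C=O → ether.
pendant –CH2NH2: N on sp³ C, no adjacent C=O → amine.
–NO2 on an sp³ carbon → nitro (the N=O is not a carbonyl).
–OH on an sp³ carbon → alcohol (secondary).
pendant –CH2X: halogen on sp³ carbon → alkyl halide.
C=C double bond → alkene.
–NH2 on an sp³ carbon with no adjacent C=O → amine.

alcohol, alkene, alkyl halide, amine, ester, ether, ketone, nitro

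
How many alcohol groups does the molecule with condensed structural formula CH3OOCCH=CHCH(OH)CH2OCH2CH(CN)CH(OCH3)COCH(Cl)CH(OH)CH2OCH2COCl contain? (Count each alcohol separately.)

2

Working along the chain:
  CH3OOC: CH3O–C(=O)–: carbonyl C bonded to C and to –OCH3 → ester (not ketone + ether).
  CH=CH: C=C double bond → alkene.
  CH(OH): –OH on an sp³ carbon → alcohol (secondary).
  CH2OCH2: C–O–C with sp³ carbons on both sides and no adjacent C=O → ether.
  CH(CN): pendant –C≡N: nitrile.
  CH(OCH3): pendant –OCH3: C–O–C with sp³ C, no adjacent C=O → ether.
  CO: –C(=O)– with carbon on both sides → ketone.
  CH(Cl): halogen on an sp³ carbon → alkyl halide.
  CH(OH): –OH on an sp³ carbon → alcohol (secondary).
  CH2OCH2: C–O–C with sp³ carbons on both sides and no adjacent C=O → ether.
  COCl: –C(=O)Cl: carbonyl C bonded to C and to a halogen → acyl halide (not alkyl halide).
Alcohol appears at: CH(OH), CH(OH) → 2.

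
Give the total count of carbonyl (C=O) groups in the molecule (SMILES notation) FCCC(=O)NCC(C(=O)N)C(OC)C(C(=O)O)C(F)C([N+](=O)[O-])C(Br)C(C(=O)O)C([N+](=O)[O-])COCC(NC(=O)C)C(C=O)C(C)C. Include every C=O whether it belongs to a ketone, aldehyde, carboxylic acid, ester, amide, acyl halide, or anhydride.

CH2CONHCH2: amide, 1 C=O (running total 1).
CH(CONH2): amide, 1 C=O (running total 2).
CH(COOH): carboxylic acid, 1 C=O (running total 3).
CH(COOH): carboxylic acid, 1 C=O (running total 4).
CH(NHCOCH3): amide, 1 C=O (running total 5).
CH(CHO): aldehyde, 1 C=O (running total 6).

6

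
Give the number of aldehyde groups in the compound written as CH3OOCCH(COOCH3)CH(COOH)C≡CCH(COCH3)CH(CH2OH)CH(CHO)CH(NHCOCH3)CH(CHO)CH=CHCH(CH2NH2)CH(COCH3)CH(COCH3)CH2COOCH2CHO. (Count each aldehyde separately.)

CH3O–C(=O)–: carbonyl C bonded to C and to –OCH3 → ester (not ketone + ether).
pendant –COOCH3: carbonyl C bonded to C and –OCH3 → ester.
pendant –COOH: carbonyl C bonded to C and –OH → carboxylic acid.
C≡C triple bond → alkyne.
pendant –COCH3: carbonyl C bonded to two carbons → ketone.
pendant –CH2OH on an sp³ backbone C → alcohol.
pendant –CHO: carbonyl C bonded to C and H → aldehyde.
pendant –NHC(=O)CH3: N bonded to a carbonyl → amide (not amine).
pendant –CHO: carbonyl C bonded to C and H → aldehyde.
C=C double bond → alkene.
pendant –CH2NH2: N on sp³ C, no adjacent C=O → amine.
pendant –COCH3: carbonyl C bonded to two carbons → ketone.
pendant –COCH3: carbonyl C bonded to two carbons → ketone.
–C(=O)–O–C with C on the carbonyl side → ester.
terminal –CHO: carbonyl C bonded to H and C → aldehyde.
Aldehyde appears at: CH(CHO), CH(CHO), CHO → 3.

3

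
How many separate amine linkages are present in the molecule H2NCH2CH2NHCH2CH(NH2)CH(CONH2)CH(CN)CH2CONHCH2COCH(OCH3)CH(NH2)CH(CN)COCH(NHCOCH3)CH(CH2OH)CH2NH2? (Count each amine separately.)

–NH2 on an sp³ carbon with no adjacent C=O → amine.
C–N–C with sp³ carbons and no adjacent C=O → amine (secondary).
–NH2 on an sp³ carbon with no adjacent C=O → amine.
pendant –CONH2: carbonyl C bonded to C and N → amide.
pendant –C≡N: nitrile.
–C(=O)–N– linkage → amide (the N is not an amine).
–C(=O)– with carbon on both sides → ketone.
pendant –OCH3: C–O–C with sp³ C, no adjacent C=O → ether.
–NH2 on an sp³ carbon with no adjacent C=O → amine.
pendant –C≡N: nitrile.
–C(=O)– with carbon on both sides → ketone.
pendant –NHC(=O)CH3: N bonded to a carbonyl → amide (not amine).
pendant –CH2OH on an sp³ backbone C → alcohol.
–NH2 on an sp³ carbon with no adjacent C=O → amine.
Amine appears at: H2NCH2, CH2NHCH2, CH(NH2), CH(NH2), CH2NH2 → 5.

5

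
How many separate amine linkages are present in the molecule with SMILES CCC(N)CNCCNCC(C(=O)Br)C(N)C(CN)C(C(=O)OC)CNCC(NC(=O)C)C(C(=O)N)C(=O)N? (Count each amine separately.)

6

Reading the structure from left to right:
  CH(NH2): –NH2 on an sp³ carbon with no adjacent C=O → amine.
  CH2NHCH2: C–N–C with sp³ carbons and no adjacent C=O → amine (secondary).
  CH2NHCH2: C–N–C with sp³ carbons and no adjacent C=O → amine (secondary).
  CH(COBr): pendant –C(=O)X: carbonyl C bonded to C and halogen → acyl halide.
  CH(NH2): –NH2 on an sp³ carbon with no adjacent C=O → amine.
  CH(CH2NH2): pendant –CH2NH2: N on sp³ C, no adjacent C=O → amine.
  CH(COOCH3): pendant –COOCH3: carbonyl C bonded to C and –OCH3 → ester.
  CH2NHCH2: C–N–C with sp³ carbons and no adjacent C=O → amine (secondary).
  CH(NHCOCH3): pendant –NHC(=O)CH3: N bonded to a carbonyl → amide (not amine).
  CH(CONH2): pendant –CONH2: carbonyl C bonded to C and N → amide.
  CONH2: –C(=O)NH2: carbonyl C bonded to C and to N → amide (the N is not a separate amine).
Amine appears at: CH(NH2), CH2NHCH2, CH2NHCH2, CH(NH2), CH(CH2NH2), CH2NHCH2 → 6.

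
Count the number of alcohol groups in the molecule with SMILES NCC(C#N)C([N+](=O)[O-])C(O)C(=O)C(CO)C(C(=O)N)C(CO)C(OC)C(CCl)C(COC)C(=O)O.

3

Working along the chain:
  H2NCH2: –NH2 on an sp³ carbon with no adjacent C=O → amine.
  CH(CN): pendant –C≡N: nitrile.
  CH(NO2): –NO2 on an sp³ carbon → nitro (the N=O is not a carbonyl).
  CH(OH): –OH on an sp³ carbon → alcohol (secondary).
  CO: –C(=O)– with carbon on both sides → ketone.
  CH(CH2OH): pendant –CH2OH on an sp³ backbone C → alcohol.
  CH(CONH2): pendant –CONH2: carbonyl C bonded to C and N → amide.
  CH(CH2OH): pendant –CH2OH on an sp³ backbone C → alcohol.
  CH(OCH3): pendant –OCH3: C–O–C with sp³ C, no adjacent C=O → ether.
  CH(CH2Cl): pendant –CH2X: halogen on sp³ carbon → alkyl halide.
  CH(CH2OCH3): pendant –CH2OCH3: C–O–C linkage → ether.
  COOH: –COOH: carbonyl C bonded to –OH and C → carboxylic acid (the –OH is not a separate alcohol).
Alcohol appears at: CH(OH), CH(CH2OH), CH(CH2OH) → 3.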